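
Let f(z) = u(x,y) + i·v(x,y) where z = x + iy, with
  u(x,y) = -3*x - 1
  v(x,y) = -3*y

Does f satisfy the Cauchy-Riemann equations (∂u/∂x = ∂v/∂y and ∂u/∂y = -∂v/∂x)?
∂u/∂x = -3
∂v/∂y = -3
∂u/∂y = 0
∂v/∂x = 0
∂u/∂x = ∂v/∂y and ∂u/∂y = -∂v/∂x hold identically; f is analytic.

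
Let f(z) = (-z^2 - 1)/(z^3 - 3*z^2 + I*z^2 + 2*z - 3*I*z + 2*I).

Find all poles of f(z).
The singularities of f are the zeros of the denominator. Factoring,
  z^3 - 3*z^2 + I*z^2 + 2*z - 3*I*z + 2*I = (z + I)*(z - 1)*(z - 2)
so the candidates are z = -I, z = 1, z = 2.

Check the numerator P(z) = -z^2 - 1 at each one:
  P(-I) = 0, so the factor (z + I) cancels and z = -I is only a removable singularity, not a pole.
  P(1) = -2 ≠ 0, so z = 1 is a (simple) pole.
  P(2) = -5 ≠ 0, so z = 2 is a (simple) pole.

Poles of f: {1, 2}

Final answer: {1, 2}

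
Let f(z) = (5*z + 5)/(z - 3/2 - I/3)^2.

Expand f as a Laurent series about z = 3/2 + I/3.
(25/2 + 5*I/3)/(z - 3/2 - I/3)^2 + 5/(z - 3/2 - I/3)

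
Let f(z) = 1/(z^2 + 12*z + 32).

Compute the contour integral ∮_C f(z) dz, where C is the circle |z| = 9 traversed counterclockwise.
By the residue theorem, ∮_C f(z) dz = 2πi · (sum of the residues of f at the poles inside |z| = 9).

The denominator factors as (z + 4)*(z + 8), so the singularities of f are simple poles at z = -4, z = -8.
  |-4|² = 16 < 81 = 9², so this pole is inside the contour.
  |-8|² = 64 < 81 = 9², so this pole is inside the contour.

With P(z) = 1 and Q(z) = z^2 + 12*z + 32, each pole is simple, so Res(f, z₀) = P(z₀)/Q'(z₀) with Q'(z) = 2*z + 12.
  Res(f, -4) = P(-4)/Q'(-4) = (1)/(4) = 1/4
  Res(f, -8) = P(-8)/Q'(-8) = (1)/(-4) = -1/4

Sum of residues inside C: 0
∮_C f(z) dz = 2πi · (0) = 0

Final answer: 0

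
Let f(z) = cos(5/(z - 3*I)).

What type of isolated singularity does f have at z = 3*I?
Let u = z - 3*I. Then
  cos(5/u) = Σ_{k≥0} (-1)^k (5)^(2k)/((2k)!·u^(2k)) = 1 - 25/(2*u^2) + 625/(24*u^4) + ...
which has infinitely many negative powers of u, so cos(5/(z - 3*I)) has an essential singularity at z = 3*I.
So the singularity is essential.

Final answer: essential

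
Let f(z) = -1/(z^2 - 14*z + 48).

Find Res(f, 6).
1/2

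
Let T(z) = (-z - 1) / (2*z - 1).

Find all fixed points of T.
T(z) = z means -z - 1 = z*(2*z - 1), i.e.
  2*z^2 + 1 = 0.
Discriminant: (0)^2 - 4*(2)*(1) = -8, so the roots are complex conjugates.
  z = (0 ± I*sqrt(8))/(2*(2))
Fixed points: {-sqrt(2)*I/2, sqrt(2)*I/2}

Final answer: {-sqrt(2)*I/2, sqrt(2)*I/2}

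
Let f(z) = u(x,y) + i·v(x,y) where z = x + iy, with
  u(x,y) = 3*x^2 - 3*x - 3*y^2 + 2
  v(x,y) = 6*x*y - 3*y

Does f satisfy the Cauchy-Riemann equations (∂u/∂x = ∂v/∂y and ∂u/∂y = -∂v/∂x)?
∂u/∂x = 6*x - 3
∂v/∂y = 6*x - 3
∂u/∂y = -6*y
∂v/∂x = 6*y
∂u/∂x = ∂v/∂y and ∂u/∂y = -∂v/∂x hold identically; f is analytic.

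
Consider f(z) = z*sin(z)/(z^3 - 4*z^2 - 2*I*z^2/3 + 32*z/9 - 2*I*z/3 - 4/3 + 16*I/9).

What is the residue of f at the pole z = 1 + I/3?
Write f(z) = P(z)/Q(z) with P(z) = z*sin(z) and Q(z) = z^3 - 4*z^2 - 2*I*z^2/3 + 32*z/9 - 2*I*z/3 - 4/3 + 16*I/9.
The denominator factors as Q(z) = (z - 3 - I)*(z - 1 - I/3)*(z + 2*I/3), so z = 1 + I/3 is a simple zero of Q and P is analytic there; z = 1 + I/3 is therefore a simple pole and
  Res(f, z₀) = P(z₀)/Q'(z₀).

Q'(z) = 3*z^2 - 8*z - 4*I*z/3 + 32/9 - 2*I/3, so Q'(1 + I/3) = -4/3 - 8*I/3.
P(1 + I/3) = (1 + I/3)*sin(1 + I/3).

Res(f, 1 + I/3) = ((1 + I/3)*sin(1 + I/3))/(-4/3 - 8*I/3) = (-1/4 + I/4)*sin(1 + I/3)

Final answer: (-1/4 + I/4)*sin(1 + I/3)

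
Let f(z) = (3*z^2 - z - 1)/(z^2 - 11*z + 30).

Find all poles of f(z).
{5, 6}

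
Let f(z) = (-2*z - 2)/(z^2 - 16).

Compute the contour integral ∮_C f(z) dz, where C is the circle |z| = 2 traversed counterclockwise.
By the residue theorem, ∮_C f(z) dz = 2πi · (sum of the residues of f at the poles inside |z| = 2).

The denominator factors as (z - 4)*(z + 4), so the singularities of f are simple poles at z = 4, z = -4.
  |4|² = 16 > 4 = 2², so this pole is outside the contour.
  |-4|² = 16 > 4 = 2², so this pole is outside the contour.

No pole lies inside the contour, so f is analytic on and inside C and the integral is 0 (Cauchy's theorem).

Final answer: 0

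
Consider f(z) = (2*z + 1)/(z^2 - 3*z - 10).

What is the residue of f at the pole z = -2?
3/7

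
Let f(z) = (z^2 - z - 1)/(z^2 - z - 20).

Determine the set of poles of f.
The singularities of f are the zeros of the denominator. Factoring,
  z^2 - z - 20 = (z + 4)*(z - 5)
so the candidates are z = -4, z = 5.

Check the numerator P(z) = z^2 - z - 1 at each one:
  P(-4) = 19 ≠ 0, so z = -4 is a (simple) pole.
  P(5) = 19 ≠ 0, so z = 5 is a (simple) pole.

Poles of f: {-4, 5}

Final answer: {-4, 5}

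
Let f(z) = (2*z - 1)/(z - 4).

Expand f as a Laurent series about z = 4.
Put w = z - (4), i.e. z = w + 4. The denominator is w, so it suffices to rewrite the numerator in powers of w.

P(z) = 2*z - 1
P(w + 4) = 7 + 2*w

Dividing each term by w:
  f = 7/w + 2

Substituting back w = z - 4:
  f(z) = 7/(z - 4) + 2

The series is finite because the numerator is a polynomial; the negative powers form the principal part, and the coefficient of 1/(z - 4) gives Res(f, 4) = 7.

Final answer: 7/(z - 4) + 2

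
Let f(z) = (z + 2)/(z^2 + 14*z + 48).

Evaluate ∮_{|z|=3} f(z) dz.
By the residue theorem, ∮_C f(z) dz = 2πi · (sum of the residues of f at the poles inside |z| = 3).

The denominator factors as (z + 6)*(z + 8), so the singularities of f are simple poles at z = -6, z = -8.
  |-6|² = 36 > 9 = 3², so this pole is outside the contour.
  |-8|² = 64 > 9 = 3², so this pole is outside the contour.

No pole lies inside the contour, so f is analytic on and inside C and the integral is 0 (Cauchy's theorem).

Final answer: 0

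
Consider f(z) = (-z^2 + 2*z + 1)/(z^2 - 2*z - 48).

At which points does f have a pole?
The singularities of f are the zeros of the denominator. Factoring,
  z^2 - 2*z - 48 = (z - 8)*(z + 6)
so the candidates are z = 8, z = -6.

Check the numerator P(z) = -z^2 + 2*z + 1 at each one:
  P(8) = -47 ≠ 0, so z = 8 is a (simple) pole.
  P(-6) = -47 ≠ 0, so z = -6 is a (simple) pole.

Poles of f: {-6, 8}

Final answer: {-6, 8}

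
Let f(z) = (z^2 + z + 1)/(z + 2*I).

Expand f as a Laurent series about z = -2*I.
(-3 - 2*I)/(z + 2*I) + 1 - 4*I + (z + 2*I)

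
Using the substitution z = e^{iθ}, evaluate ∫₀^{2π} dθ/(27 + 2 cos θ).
2*sqrt(29)*pi/145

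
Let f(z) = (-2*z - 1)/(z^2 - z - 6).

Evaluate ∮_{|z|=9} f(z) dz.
By the residue theorem, ∮_C f(z) dz = 2πi · (sum of the residues of f at the poles inside |z| = 9).

The denominator factors as (z - 3)*(z + 2), so the singularities of f are simple poles at z = 3, z = -2.
  |3|² = 9 < 81 = 9², so this pole is inside the contour.
  |-2|² = 4 < 81 = 9², so this pole is inside the contour.

With P(z) = -2*z - 1 and Q(z) = z^2 - z - 6, each pole is simple, so Res(f, z₀) = P(z₀)/Q'(z₀) with Q'(z) = 2*z - 1.
  Res(f, 3) = P(3)/Q'(3) = (-7)/(5) = -7/5
  Res(f, -2) = P(-2)/Q'(-2) = (3)/(-5) = -3/5

Sum of residues inside C: -2
∮_C f(z) dz = 2πi · (-2) = -4*I*pi

Final answer: -4*I*pi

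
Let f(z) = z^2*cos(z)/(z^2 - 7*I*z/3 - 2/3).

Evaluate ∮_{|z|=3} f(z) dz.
-24*pi*cosh(2)/5 + 2*pi*cosh(1/3)/15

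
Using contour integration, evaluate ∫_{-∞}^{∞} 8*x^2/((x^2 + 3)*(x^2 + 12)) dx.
Let f(z) = 8*z^2/((z^2 + 3)*(z^2 + 12)). The denominator has no real zeros and deg Q - deg P = 2 ≥ 2, so the integral of f over the upper semicircle |z| = R tends to 0 as R → ∞. Closing the contour in the upper half-plane,
  ∫_{-∞}^{∞} f(x) dx = 2πi · Σ Res(f, z_k)  over the poles with Im z_k > 0.

Zeros of the denominator: z^2 + 12 = 0 gives z = ±2*sqrt(3)*I; z^2 + 3 = 0 gives z = ±sqrt(3)*I.
Upper half-plane: z = sqrt(3)*I, z = 2*sqrt(3)*I (simple).

Each pole is a simple zero of Q(z) = z^4 + 15*z^2 + 36, so Res(f, z₀) = P(z₀)/Q'(z₀) with P(z) = 8*z^2, Q'(z) = 4*z^3 + 30*z:
  Res(f, sqrt(3)*I) = (-24)/(18*sqrt(3)*I) = 4*sqrt(3)*I/9
  Res(f, 2*sqrt(3)*I) = (-96)/(-36*sqrt(3)*I) = -8*sqrt(3)*I/9

Sum of residues: -4*sqrt(3)*I/9
∫_{-∞}^{∞} f(x) dx = 2πi · (-4*sqrt(3)*I/9) = 8*sqrt(3)*pi/9

Final answer: 8*sqrt(3)*pi/9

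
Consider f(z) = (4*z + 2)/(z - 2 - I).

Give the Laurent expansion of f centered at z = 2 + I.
Put w = z - (2 + I), i.e. z = w + 2 + I. The denominator is w, so it suffices to rewrite the numerator in powers of w.

P(z) = 4*z + 2
P(w + 2 + I) = 10 + 4*I + 4*w

Dividing each term by w:
  f = (10 + 4*I)/w + 4

Substituting back w = z - 2 - I:
  f(z) = (10 + 4*I)/(z - 2 - I) + 4

The series is finite because the numerator is a polynomial; the negative powers form the principal part, and the coefficient of 1/(z - 2 - I) gives Res(f, 2 + I) = 10 + 4*I.

Final answer: (10 + 4*I)/(z - 2 - I) + 4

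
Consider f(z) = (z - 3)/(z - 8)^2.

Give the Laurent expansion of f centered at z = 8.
Put w = z - (8), i.e. z = w + 8. The denominator is w^2, so it suffices to rewrite the numerator in powers of w.

P(z) = z - 3
P(w + 8) = 5 + w

Dividing each term by w^2:
  f = 5/w^2 + 1/w

Substituting back w = z - 8:
  f(z) = 5/(z - 8)^2 + 1/(z - 8)

The series is finite because the numerator is a polynomial; the negative powers form the principal part, and the coefficient of 1/(z - 8) gives Res(f, 8) = 1.

Final answer: 5/(z - 8)^2 + 1/(z - 8)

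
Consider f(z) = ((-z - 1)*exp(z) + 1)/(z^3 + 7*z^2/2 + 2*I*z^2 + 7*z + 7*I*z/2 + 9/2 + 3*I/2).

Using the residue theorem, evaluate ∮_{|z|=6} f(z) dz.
By the residue theorem, ∮_C f(z) dz = 2πi · (sum of the residues of f at the poles inside |z| = 6).

The denominator factors as (z + 1)*(z + 3/2 + 3*I)*(z + 1 - I), so the singularities of f are simple poles at z = -1, z = -3/2 - 3*I, z = -1 + I.
  |-1|² = 1 < 36 = 6², so this pole is inside the contour.
  |-3/2 - 3*I|² = 45/4 < 36 = 6², so this pole is inside the contour.
  |-1 + I|² = 2 < 36 = 6², so this pole is inside the contour.

With P(z) = (-z - 1)*exp(z) + 1 and Q(z) = z^3 + 7*z^2/2 + 2*I*z^2 + 7*z + 7*I*z/2 + 9/2 + 3*I/2, each pole is simple, so Res(f, z₀) = P(z₀)/Q'(z₀) with Q'(z) = 3*z^2 + 7*z + 4*I*z + 7 + 7*I/2.
  Res(f, -1) = P(-1)/Q'(-1) = (1)/(3 - I/2) = 12/37 + 2*I/37
  Res(f, -3/2 - 3*I) = P(-3/2 - 3*I)/Q'(-3/2 - 3*I) = (1 + (1/2 + 3*I)*exp(-3/2 - 3*I))/(-47/4 + 7*I/2) = -188/2405 - 56*I/2405 + (2/65 - 16*I/65)*exp(-3/2 - 3*I)
  Res(f, -1 + I) = P(-1 + I)/Q'(-1 + I) = (1 - I*exp(-1 + I))/(-4 + I/2) = -16/65 - 2*I/65 + (-2/65 + 16*I/65)*exp(-1 + I)

Sum of residues inside C: (-2/65 + 16*I/65)*exp(-1 + I) + (2/65 - 16*I/65)*exp(-3/2 - 3*I)
∮_C f(z) dz = 2πi · ((-2/65 + 16*I/65)*exp(-1 + I) + (2/65 - 16*I/65)*exp(-3/2 - 3*I)) = pi*(-32/65 - 4*I/65)*exp(-1 + I) + pi*(32/65 + 4*I/65)*exp(-3/2 - 3*I)

Final answer: pi*(-32/65 - 4*I/65)*exp(-1 + I) + pi*(32/65 + 4*I/65)*exp(-3/2 - 3*I)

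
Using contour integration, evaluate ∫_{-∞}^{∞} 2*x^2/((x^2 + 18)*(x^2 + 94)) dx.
pi*(-3*sqrt(2) + sqrt(94))/38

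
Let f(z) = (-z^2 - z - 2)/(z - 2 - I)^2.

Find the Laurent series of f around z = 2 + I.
Put w = z - (2 + I), i.e. z = w + 2 + I. The denominator is w^2, so it suffices to rewrite the numerator in powers of w.

P(z) = -z^2 - z - 2
P(w + 2 + I) = -7 - 5*I + (-5 - 2*I)*w - w^2

Dividing each term by w^2:
  f = (-7 - 5*I)/w^2 + (-5 - 2*I)/w - 1

Substituting back w = z - 2 - I:
  f(z) = (-7 - 5*I)/(z - 2 - I)^2 + (-5 - 2*I)/(z - 2 - I) - 1

The series is finite because the numerator is a polynomial; the negative powers form the principal part, and the coefficient of 1/(z - 2 - I) gives Res(f, 2 + I) = -5 - 2*I.

Final answer: (-7 - 5*I)/(z - 2 - I)^2 + (-5 - 2*I)/(z - 2 - I) - 1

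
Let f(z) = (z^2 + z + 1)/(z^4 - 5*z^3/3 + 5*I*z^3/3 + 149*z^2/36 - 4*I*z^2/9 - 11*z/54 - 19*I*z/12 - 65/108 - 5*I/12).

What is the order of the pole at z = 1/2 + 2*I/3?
2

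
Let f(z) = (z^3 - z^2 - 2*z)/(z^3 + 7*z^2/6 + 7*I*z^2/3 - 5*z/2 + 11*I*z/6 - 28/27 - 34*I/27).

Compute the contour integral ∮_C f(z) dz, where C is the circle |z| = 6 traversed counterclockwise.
By the residue theorem, ∮_C f(z) dz = 2πi · (sum of the residues of f at the poles inside |z| = 6).

The denominator factors as (z + 3/2 + 2*I/3)*(z - 2/3 + 2*I/3)*(z + 1/3 + I), so the singularities of f are simple poles at z = -3/2 - 2*I/3, z = 2/3 - 2*I/3, z = -1/3 - I.
  |-3/2 - 2*I/3|² = 97/36 < 36 = 6², so this pole is inside the contour.
  |2/3 - 2*I/3|² = 8/9 < 36 = 6², so this pole is inside the contour.
  |-1/3 - I|² = 10/9 < 36 = 6², so this pole is inside the contour.

With P(z) = z^3 - z^2 - 2*z and Q(z) = z^3 + 7*z^2/6 + 7*I*z^2/3 - 5*z/2 + 11*I*z/6 - 28/27 - 34*I/27, each pole is simple, so Res(f, z₀) = P(z₀)/Q'(z₀) with Q'(z) = 3*z^2 + 7*z/3 + 14*I*z/3 - 5/2 + 11*I/6.
  Res(f, -3/2 - 2*I/3) = P(-3/2 - 2*I/3)/Q'(-3/2 - 2*I/3) = (-13/72 - 263*I/54)/(91/36 - 13*I/18) = 1831/4134 - 3721*I/2067
  Res(f, 2/3 - 2*I/3) = P(2/3 - 2*I/3)/Q'(2/3 - 2*I/3) = (-52/27 + 44*I/27)/(13/6 + 13*I/18) = -112/195 + 184*I/195
  Res(f, -1/3 - I) = P(-1/3 - I)/Q'(-1/3 - I) = (68/27 + 2*I)/(-23/18 - I/18) = -1618/795 - 1174*I/795

Sum of residues inside C: -13/6 - 7*I/3
∮_C f(z) dz = 2πi · (-13/6 - 7*I/3) = pi*(14/3 - 13*I/3)

Final answer: pi*(14/3 - 13*I/3)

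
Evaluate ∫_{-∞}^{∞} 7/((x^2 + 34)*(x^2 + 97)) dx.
Let f(z) = 7/((z^2 + 34)*(z^2 + 97)). The denominator has no real zeros and deg Q - deg P = 4 ≥ 2, so the integral of f over the upper semicircle |z| = R tends to 0 as R → ∞. Closing the contour in the upper half-plane,
  ∫_{-∞}^{∞} f(x) dx = 2πi · Σ Res(f, z_k)  over the poles with Im z_k > 0.

Zeros of the denominator: z^2 + 97 = 0 gives z = ±sqrt(97)*I; z^2 + 34 = 0 gives z = ±sqrt(34)*I.
Upper half-plane: z = sqrt(34)*I, z = sqrt(97)*I (simple).

Each pole is a simple zero of Q(z) = z^4 + 131*z^2 + 3298, so Res(f, z₀) = P(z₀)/Q'(z₀) with P(z) = 7, Q'(z) = 4*z^3 + 262*z:
  Res(f, sqrt(34)*I) = (7)/(126*sqrt(34)*I) = -sqrt(34)*I/612
  Res(f, sqrt(97)*I) = (7)/(-126*sqrt(97)*I) = sqrt(97)*I/1746

Sum of residues: I*(-sqrt(34)/612 + sqrt(97)/1746)
∫_{-∞}^{∞} f(x) dx = 2πi · (I*(-sqrt(34)/612 + sqrt(97)/1746)) = pi*(-34*sqrt(97) + 97*sqrt(34))/29682

Final answer: pi*(-34*sqrt(97) + 97*sqrt(34))/29682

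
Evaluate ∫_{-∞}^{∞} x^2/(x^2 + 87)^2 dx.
Let f(z) = z^2/(z^2 + 87)^2. The denominator has no real zeros and deg Q - deg P = 2 ≥ 2, so the integral of f over the upper semicircle |z| = R tends to 0 as R → ∞. Closing the contour in the upper half-plane,
  ∫_{-∞}^{∞} f(x) dx = 2πi · Σ Res(f, z_k)  over the poles with Im z_k > 0.

Zeros of the denominator: z^2 + 87 = 0 gives z = ±sqrt(87)*I.
Upper half-plane: z = sqrt(87)*I (a pole of order 2).

Write f(z) = g(z)/(z - sqrt(87)*I)^2 with g(z) = z^2/(z + sqrt(87)*I)^2. For a double pole, Res(f, z₀) = g'(z₀):
  g'(z) = 2*sqrt(87)*I*z/(z + sqrt(87)*I)^3
  Res(f, sqrt(87)*I) = g'(sqrt(87)*I) = -sqrt(87)*I/348

∫_{-∞}^{∞} f(x) dx = 2πi · (-sqrt(87)*I/348) = sqrt(87)*pi/174

Final answer: sqrt(87)*pi/174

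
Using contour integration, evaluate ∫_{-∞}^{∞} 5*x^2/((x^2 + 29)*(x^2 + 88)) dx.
Let f(z) = 5*z^2/((z^2 + 29)*(z^2 + 88)). The denominator has no real zeros and deg Q - deg P = 2 ≥ 2, so the integral of f over the upper semicircle |z| = R tends to 0 as R → ∞. Closing the contour in the upper half-plane,
  ∫_{-∞}^{∞} f(x) dx = 2πi · Σ Res(f, z_k)  over the poles with Im z_k > 0.

Zeros of the denominator: z^2 + 88 = 0 gives z = ±2*sqrt(22)*I; z^2 + 29 = 0 gives z = ±sqrt(29)*I.
Upper half-plane: z = 2*sqrt(22)*I, z = sqrt(29)*I (simple).

Each pole is a simple zero of Q(z) = z^4 + 117*z^2 + 2552, so Res(f, z₀) = P(z₀)/Q'(z₀) with P(z) = 5*z^2, Q'(z) = 4*z^3 + 234*z:
  Res(f, 2*sqrt(22)*I) = (-440)/(-236*sqrt(22)*I) = -5*sqrt(22)*I/59
  Res(f, sqrt(29)*I) = (-145)/(118*sqrt(29)*I) = 5*sqrt(29)*I/118

Sum of residues: 5*I*(-2*sqrt(22) + sqrt(29))/118
∫_{-∞}^{∞} f(x) dx = 2πi · (5*I*(-2*sqrt(22) + sqrt(29))/118) = 5*pi*(-sqrt(29) + 2*sqrt(22))/59

Final answer: 5*pi*(-sqrt(29) + 2*sqrt(22))/59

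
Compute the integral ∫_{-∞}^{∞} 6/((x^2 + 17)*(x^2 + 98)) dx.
Let f(z) = 6/((z^2 + 17)*(z^2 + 98)). The denominator has no real zeros and deg Q - deg P = 4 ≥ 2, so the integral of f over the upper semicircle |z| = R tends to 0 as R → ∞. Closing the contour in the upper half-plane,
  ∫_{-∞}^{∞} f(x) dx = 2πi · Σ Res(f, z_k)  over the poles with Im z_k > 0.

Zeros of the denominator: z^2 + 98 = 0 gives z = ±7*sqrt(2)*I; z^2 + 17 = 0 gives z = ±sqrt(17)*I.
Upper half-plane: z = sqrt(17)*I, z = 7*sqrt(2)*I (simple).

Each pole is a simple zero of Q(z) = z^4 + 115*z^2 + 1666, so Res(f, z₀) = P(z₀)/Q'(z₀) with P(z) = 6, Q'(z) = 4*z^3 + 230*z:
  Res(f, sqrt(17)*I) = (6)/(162*sqrt(17)*I) = -sqrt(17)*I/459
  Res(f, 7*sqrt(2)*I) = (6)/(-1134*sqrt(2)*I) = sqrt(2)*I/378

Sum of residues: I*(-sqrt(17)/459 + sqrt(2)/378)
∫_{-∞}^{∞} f(x) dx = 2πi · (I*(-sqrt(17)/459 + sqrt(2)/378)) = pi*(-17*sqrt(2) + 14*sqrt(17))/3213

Final answer: pi*(-17*sqrt(2) + 14*sqrt(17))/3213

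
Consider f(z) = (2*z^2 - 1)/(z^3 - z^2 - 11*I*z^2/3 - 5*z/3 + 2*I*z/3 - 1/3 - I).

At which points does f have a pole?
{-I/3, I, 1 + 3*I}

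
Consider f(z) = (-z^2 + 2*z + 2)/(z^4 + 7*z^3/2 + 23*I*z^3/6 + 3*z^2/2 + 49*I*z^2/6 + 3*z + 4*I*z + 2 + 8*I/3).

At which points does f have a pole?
{-2 - I, -1 - 3*I, -1/2 - I/2, 2*I/3}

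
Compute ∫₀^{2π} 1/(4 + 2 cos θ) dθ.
Let J = ∫₀^{2π} dθ/(4 + 2 cos θ).
Put z = e^{iθ}: then cos θ = (z + 1/z)/2, dθ = dz/(iz), and z runs once counterclockwise around |z| = 1:
  J = ∮_{|z|=1} 1/(4 + 2*(z + 1/z)/2) · dz/(iz) = (2/i) ∮_{|z|=1} dz/(2*z^2 + 8*z + 2).
The roots of 2*z^2 + 8*z + 2 are z = (-4 ± sqrt(4^2 - 2^2))/2, with sqrt(12) = 2*sqrt(3); their product is 1, so only z₊ = -2 + sqrt(3) lies inside the unit circle (z₋ = -2 - sqrt(3) lies outside).
z₊ is a simple zero of q(z) = 2*z^2 + 8*z + 2, so Res(1/q, z₊) = 1/q'(z₊) with q'(z) = 4*z + 8; and q'(z₊) = 2*(z₊ - z₋) = 4*sqrt(3).
Therefore J = (2/i) · 2πi · 1/(4*sqrt(3)) = 2*pi/(2*sqrt(3)) = sqrt(3)*pi/3

Final answer: sqrt(3)*pi/3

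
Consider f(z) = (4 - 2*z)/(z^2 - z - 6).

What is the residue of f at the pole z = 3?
-2/5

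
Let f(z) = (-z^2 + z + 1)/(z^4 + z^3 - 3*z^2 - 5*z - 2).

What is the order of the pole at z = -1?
3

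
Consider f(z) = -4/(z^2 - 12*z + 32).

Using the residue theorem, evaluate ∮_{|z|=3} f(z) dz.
By the residue theorem, ∮_C f(z) dz = 2πi · (sum of the residues of f at the poles inside |z| = 3).

The denominator factors as (z - 4)*(z - 8), so the singularities of f are simple poles at z = 4, z = 8.
  |4|² = 16 > 9 = 3², so this pole is outside the contour.
  |8|² = 64 > 9 = 3², so this pole is outside the contour.

No pole lies inside the contour, so f is analytic on and inside C and the integral is 0 (Cauchy's theorem).

Final answer: 0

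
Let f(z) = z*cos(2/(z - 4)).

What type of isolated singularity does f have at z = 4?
Let u = z - 4. Then
  cos(2/u) = Σ_{k≥0} (-1)^k (2)^(2k)/((2k)!·u^(2k)) = 1 - 2/u^2 + 2/(3*u^4) + ...
which has infinitely many negative powers of u, so cos(2/(z - 4)) has an essential singularity at z = 4.
The extra factor z is a nonzero polynomial; if the product had at most a pole at z = 4, dividing by that polynomial would leave cos(2/(z - 4)) with at most a pole too — contradiction. (Equivalently, the product's Laurent series still has infinitely many negative powers.)
So the singularity is essential.

Final answer: essential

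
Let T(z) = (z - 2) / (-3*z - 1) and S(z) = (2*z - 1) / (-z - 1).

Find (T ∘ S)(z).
(-4*z - 1)/(5*z - 4)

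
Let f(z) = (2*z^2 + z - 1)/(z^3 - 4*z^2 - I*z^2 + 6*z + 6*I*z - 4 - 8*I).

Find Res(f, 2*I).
Write f(z) = P(z)/Q(z) with P(z) = 2*z^2 + z - 1 and Q(z) = z^3 - 4*z^2 - I*z^2 + 6*z + 6*I*z - 4 - 8*I.
The denominator factors as Q(z) = (z - 2)*(z - 2*I)*(z - 2 + I), so z = 2*I is a simple zero of Q and P is analytic there; z = 2*I is therefore a simple pole and
  Res(f, z₀) = P(z₀)/Q'(z₀).

Q'(z) = 3*z^2 - 8*z - 2*I*z + 6 + 6*I, so Q'(2*I) = -2 - 10*I.
P(2*I) = -9 + 2*I.

Res(f, 2*I) = (-9 + 2*I)/(-2 - 10*I) = -1/52 - 47*I/52

Final answer: -1/52 - 47*I/52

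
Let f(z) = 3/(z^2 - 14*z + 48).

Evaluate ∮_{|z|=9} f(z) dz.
By the residue theorem, ∮_C f(z) dz = 2πi · (sum of the residues of f at the poles inside |z| = 9).

The denominator factors as (z - 8)*(z - 6), so the singularities of f are simple poles at z = 8, z = 6.
  |8|² = 64 < 81 = 9², so this pole is inside the contour.
  |6|² = 36 < 81 = 9², so this pole is inside the contour.

With P(z) = 3 and Q(z) = z^2 - 14*z + 48, each pole is simple, so Res(f, z₀) = P(z₀)/Q'(z₀) with Q'(z) = 2*z - 14.
  Res(f, 8) = P(8)/Q'(8) = (3)/(2) = 3/2
  Res(f, 6) = P(6)/Q'(6) = (3)/(-2) = -3/2

Sum of residues inside C: 0
∮_C f(z) dz = 2πi · (0) = 0

Final answer: 0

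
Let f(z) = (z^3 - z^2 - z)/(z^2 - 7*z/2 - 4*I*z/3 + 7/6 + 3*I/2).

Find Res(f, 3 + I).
1086/241 + 1542*I/241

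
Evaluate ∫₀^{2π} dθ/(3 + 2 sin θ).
Call the integral J. The integrand is 2π-periodic and we integrate over a full period, so shifting θ does not change the value (θ → θ + π/2 turns sin θ into cos θ). Hence
  J = ∫₀^{2π} dθ/(3 + 2 cos θ).
Put z = e^{iθ}: then cos θ = (z + 1/z)/2, dθ = dz/(iz), and z runs once counterclockwise around |z| = 1:
  J = ∮_{|z|=1} 1/(3 + 2*(z + 1/z)/2) · dz/(iz) = (2/i) ∮_{|z|=1} dz/(2*z^2 + 6*z + 2).
The roots of 2*z^2 + 6*z + 2 are z = (-3 ± sqrt(3^2 - 2^2))/2, with sqrt(5) = sqrt(5); their product is 1, so only z₊ = -3/2 + sqrt(5)/2 lies inside the unit circle (z₋ = -3/2 - sqrt(5)/2 lies outside).
z₊ is a simple zero of q(z) = 2*z^2 + 6*z + 2, so Res(1/q, z₊) = 1/q'(z₊) with q'(z) = 4*z + 6; and q'(z₊) = 2*(z₊ - z₋) = 2*sqrt(5).
Therefore J = (2/i) · 2πi · 1/(2*sqrt(5)) = 2*pi/(sqrt(5)) = 2*sqrt(5)*pi/5

Final answer: 2*sqrt(5)*pi/5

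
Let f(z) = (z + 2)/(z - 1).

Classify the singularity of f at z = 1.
pole of order 1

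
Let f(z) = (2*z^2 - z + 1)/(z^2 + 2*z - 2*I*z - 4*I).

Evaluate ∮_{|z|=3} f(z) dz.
By the residue theorem, ∮_C f(z) dz = 2πi · (sum of the residues of f at the poles inside |z| = 3).

The denominator factors as (z - 2*I)*(z + 2), so the singularities of f are simple poles at z = 2*I, z = -2.
  |2*I|² = 4 < 9 = 3², so this pole is inside the contour.
  |-2|² = 4 < 9 = 3², so this pole is inside the contour.

With P(z) = 2*z^2 - z + 1 and Q(z) = z^2 + 2*z - 2*I*z - 4*I, each pole is simple, so Res(f, z₀) = P(z₀)/Q'(z₀) with Q'(z) = 2*z + 2 - 2*I.
  Res(f, 2*I) = P(2*I)/Q'(2*I) = (-7 - 2*I)/(2 + 2*I) = -9/4 + 5*I/4
  Res(f, -2) = P(-2)/Q'(-2) = (11)/(-2 - 2*I) = -11/4 + 11*I/4

Sum of residues inside C: -5 + 4*I
∮_C f(z) dz = 2πi · (-5 + 4*I) = pi*(-8 - 10*I)

Final answer: pi*(-8 - 10*I)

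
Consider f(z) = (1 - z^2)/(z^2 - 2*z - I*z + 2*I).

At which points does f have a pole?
The singularities of f are the zeros of the denominator. Factoring,
  z^2 - 2*z - I*z + 2*I = (z - I)*(z - 2)
so the candidates are z = I, z = 2.

Check the numerator P(z) = 1 - z^2 at each one:
  P(I) = 2 ≠ 0, so z = I is a (simple) pole.
  P(2) = -3 ≠ 0, so z = 2 is a (simple) pole.

Poles of f: {I, 2}

Final answer: {I, 2}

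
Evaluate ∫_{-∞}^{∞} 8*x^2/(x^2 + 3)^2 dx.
Let f(z) = 8*z^2/(z^2 + 3)^2. The denominator has no real zeros and deg Q - deg P = 2 ≥ 2, so the integral of f over the upper semicircle |z| = R tends to 0 as R → ∞. Closing the contour in the upper half-plane,
  ∫_{-∞}^{∞} f(x) dx = 2πi · Σ Res(f, z_k)  over the poles with Im z_k > 0.

Zeros of the denominator: z^2 + 3 = 0 gives z = ±sqrt(3)*I.
Upper half-plane: z = sqrt(3)*I (a pole of order 2).

Write f(z) = g(z)/(z - sqrt(3)*I)^2 with g(z) = 8*z^2/(z + sqrt(3)*I)^2. For a double pole, Res(f, z₀) = g'(z₀):
  g'(z) = 16*sqrt(3)*I*z/(z + sqrt(3)*I)^3
  Res(f, sqrt(3)*I) = g'(sqrt(3)*I) = -2*sqrt(3)*I/3

∫_{-∞}^{∞} f(x) dx = 2πi · (-2*sqrt(3)*I/3) = 4*sqrt(3)*pi/3

Final answer: 4*sqrt(3)*pi/3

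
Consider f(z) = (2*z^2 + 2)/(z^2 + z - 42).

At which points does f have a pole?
The singularities of f are the zeros of the denominator. Factoring,
  z^2 + z - 42 = (z - 6)*(z + 7)
so the candidates are z = 6, z = -7.

Check the numerator P(z) = 2*z^2 + 2 at each one:
  P(6) = 74 ≠ 0, so z = 6 is a (simple) pole.
  P(-7) = 100 ≠ 0, so z = -7 is a (simple) pole.

Poles of f: {-7, 6}

Final answer: {-7, 6}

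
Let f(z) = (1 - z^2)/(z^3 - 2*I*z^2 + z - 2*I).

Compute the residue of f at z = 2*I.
Write f(z) = P(z)/Q(z) with P(z) = 1 - z^2 and Q(z) = z^3 - 2*I*z^2 + z - 2*I.
The denominator factors as Q(z) = (z + I)*(z - 2*I)*(z - I), so z = 2*I is a simple zero of Q and P is analytic there; z = 2*I is therefore a simple pole and
  Res(f, z₀) = P(z₀)/Q'(z₀).

Q'(z) = 3*z^2 - 4*I*z + 1, so Q'(2*I) = -3.
P(2*I) = 5.

Res(f, 2*I) = (5)/(-3) = -5/3

Final answer: -5/3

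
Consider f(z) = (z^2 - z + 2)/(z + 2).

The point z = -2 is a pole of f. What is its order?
1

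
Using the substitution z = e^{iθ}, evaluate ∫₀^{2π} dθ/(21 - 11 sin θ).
Call the integral J. The integrand is 2π-periodic and we integrate over a full period, so shifting θ does not change the value (θ → θ + π/2 turns sin θ into cos θ; θ → θ + π flips the sign of the trig term). Hence
  J = ∫₀^{2π} dθ/(21 + 11 cos θ).
Put z = e^{iθ}: then cos θ = (z + 1/z)/2, dθ = dz/(iz), and z runs once counterclockwise around |z| = 1:
  J = ∮_{|z|=1} 1/(21 + 11*(z + 1/z)/2) · dz/(iz) = (2/i) ∮_{|z|=1} dz/(11*z^2 + 42*z + 11).
The roots of 11*z^2 + 42*z + 11 are z = (-21 ± sqrt(21^2 - 11^2))/11, with sqrt(320) = 8*sqrt(5); their product is 1, so only z₊ = -21/11 + 8*sqrt(5)/11 lies inside the unit circle (z₋ = -21/11 - 8*sqrt(5)/11 lies outside).
z₊ is a simple zero of q(z) = 11*z^2 + 42*z + 11, so Res(1/q, z₊) = 1/q'(z₊) with q'(z) = 22*z + 42; and q'(z₊) = 11*(z₊ - z₋) = 16*sqrt(5).
Therefore J = (2/i) · 2πi · 1/(16*sqrt(5)) = 2*pi/(8*sqrt(5)) = sqrt(5)*pi/20

Final answer: sqrt(5)*pi/20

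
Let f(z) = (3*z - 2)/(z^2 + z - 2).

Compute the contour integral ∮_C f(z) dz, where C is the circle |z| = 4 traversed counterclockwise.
6*I*pi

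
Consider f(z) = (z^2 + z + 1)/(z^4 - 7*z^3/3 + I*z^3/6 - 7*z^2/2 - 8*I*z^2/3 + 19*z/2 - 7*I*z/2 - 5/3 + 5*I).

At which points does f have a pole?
The singularities of f are the zeros of the denominator. Factoring,
  z^4 - 7*z^3/3 + I*z^3/6 - 7*z^2/2 - 8*I*z^2/3 + 19*z/2 - 7*I*z/2 - 5/3 + 5*I = (z - 1/3 + 2*I/3)*(z + 2)*(z - 3 - I)*(z - 1 + I/2)
so the candidates are z = 1/3 - 2*I/3, z = -2, z = 3 + I, z = 1 - I/2.

Check the numerator P(z) = z^2 + z + 1 at each one:
  P(1/3 - 2*I/3) = 1 - 10*I/9 ≠ 0, so z = 1/3 - 2*I/3 is a (simple) pole.
  P(-2) = 3 ≠ 0, so z = -2 is a (simple) pole.
  P(3 + I) = 12 + 7*I ≠ 0, so z = 3 + I is a (simple) pole.
  P(1 - I/2) = 11/4 - 3*I/2 ≠ 0, so z = 1 - I/2 is a (simple) pole.

Poles of f: {-2, 1/3 - 2*I/3, 1 - I/2, 3 + I}

Final answer: {-2, 1/3 - 2*I/3, 1 - I/2, 3 + I}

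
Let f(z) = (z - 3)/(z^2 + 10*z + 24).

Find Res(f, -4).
Write f(z) = P(z)/Q(z) with P(z) = z - 3 and Q(z) = z^2 + 10*z + 24.
The denominator factors as Q(z) = (z + 4)*(z + 6), so z = -4 is a simple zero of Q and P is analytic there; z = -4 is therefore a simple pole and
  Res(f, z₀) = P(z₀)/Q'(z₀).

Q'(z) = 2*z + 10, so Q'(-4) = 2.
P(-4) = -7.

Res(f, -4) = (-7)/(2) = -7/2

Final answer: -7/2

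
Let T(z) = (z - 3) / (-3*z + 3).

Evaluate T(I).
-2/3 - I/3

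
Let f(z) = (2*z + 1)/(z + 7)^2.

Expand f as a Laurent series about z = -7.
Put w = z - (-7), i.e. z = w - 7. The denominator is w^2, so it suffices to rewrite the numerator in powers of w.

P(z) = 2*z + 1
P(w - 7) = -13 + 2*w

Dividing each term by w^2:
  f = -13/w^2 + 2/w

Substituting back w = z + 7:
  f(z) = -13/(z + 7)^2 + 2/(z + 7)

The series is finite because the numerator is a polynomial; the negative powers form the principal part, and the coefficient of 1/(z + 7) gives Res(f, -7) = 2.

Final answer: -13/(z + 7)^2 + 2/(z + 7)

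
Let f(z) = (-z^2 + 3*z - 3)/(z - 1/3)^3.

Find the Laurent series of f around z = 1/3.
Put w = z - (1/3), i.e. z = w + 1/3. The denominator is w^3, so it suffices to rewrite the numerator in powers of w.

P(z) = -z^2 + 3*z - 3
P(w + 1/3) = -19/9 + 7*w/3 - w^2

Dividing each term by w^3:
  f = -19/(9*w^3) + 7/(3*w^2) - 1/w

Substituting back w = z - 1/3:
  f(z) = -19/(9*(z - 1/3)^3) + 7/(3*(z - 1/3)^2) - 1/(z - 1/3)

The series is finite because the numerator is a polynomial; the negative powers form the principal part, and the coefficient of 1/(z - 1/3) gives Res(f, 1/3) = -1.

Final answer: -19/(9*(z - 1/3)^3) + 7/(3*(z - 1/3)^2) - 1/(z - 1/3)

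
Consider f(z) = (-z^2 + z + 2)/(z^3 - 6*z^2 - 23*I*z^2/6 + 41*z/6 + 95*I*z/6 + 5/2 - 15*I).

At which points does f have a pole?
The singularities of f are the zeros of the denominator. Factoring,
  z^3 - 6*z^2 - 23*I*z^2/6 + 41*z/6 + 95*I*z/6 + 5/2 - 15*I = (z - 2 - I/3)*(z - 3 - 3*I/2)*(z - 1 - 2*I)
so the candidates are z = 2 + I/3, z = 3 + 3*I/2, z = 1 + 2*I.

Check the numerator P(z) = -z^2 + z + 2 at each one:
  P(2 + I/3) = 1/9 - I ≠ 0, so z = 2 + I/3 is a (simple) pole.
  P(3 + 3*I/2) = -7/4 - 15*I/2 ≠ 0, so z = 3 + 3*I/2 is a (simple) pole.
  P(1 + 2*I) = 6 - 2*I ≠ 0, so z = 1 + 2*I is a (simple) pole.

Poles of f: {1 + 2*I, 2 + I/3, 3 + 3*I/2}

Final answer: {1 + 2*I, 2 + I/3, 3 + 3*I/2}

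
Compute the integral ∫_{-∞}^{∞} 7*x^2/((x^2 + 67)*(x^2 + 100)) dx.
Let f(z) = 7*z^2/((z^2 + 67)*(z^2 + 100)). The denominator has no real zeros and deg Q - deg P = 2 ≥ 2, so the integral of f over the upper semicircle |z| = R tends to 0 as R → ∞. Closing the contour in the upper half-plane,
  ∫_{-∞}^{∞} f(x) dx = 2πi · Σ Res(f, z_k)  over the poles with Im z_k > 0.

Zeros of the denominator: z^2 + 67 = 0 gives z = ±sqrt(67)*I; z^2 + 100 = 0 gives z = ±10*I.
Upper half-plane: z = 10*I, z = sqrt(67)*I (simple).

Each pole is a simple zero of Q(z) = z^4 + 167*z^2 + 6700, so Res(f, z₀) = P(z₀)/Q'(z₀) with P(z) = 7*z^2, Q'(z) = 4*z^3 + 334*z:
  Res(f, 10*I) = (-700)/(-660*I) = -35*I/33
  Res(f, sqrt(67)*I) = (-469)/(66*sqrt(67)*I) = 7*sqrt(67)*I/66

Sum of residues: 7*I*(-10 + sqrt(67))/66
∫_{-∞}^{∞} f(x) dx = 2πi · (7*I*(-10 + sqrt(67))/66) = 7*pi*(10 - sqrt(67))/33

Final answer: 7*pi*(10 - sqrt(67))/33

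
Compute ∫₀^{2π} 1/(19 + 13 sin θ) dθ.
Call the integral J. The integrand is 2π-periodic and we integrate over a full period, so shifting θ does not change the value (θ → θ + π/2 turns sin θ into cos θ). Hence
  J = ∫₀^{2π} dθ/(19 + 13 cos θ).
Put z = e^{iθ}: then cos θ = (z + 1/z)/2, dθ = dz/(iz), and z runs once counterclockwise around |z| = 1:
  J = ∮_{|z|=1} 1/(19 + 13*(z + 1/z)/2) · dz/(iz) = (2/i) ∮_{|z|=1} dz/(13*z^2 + 38*z + 13).
The roots of 13*z^2 + 38*z + 13 are z = (-19 ± sqrt(19^2 - 13^2))/13, with sqrt(192) = 8*sqrt(3); their product is 1, so only z₊ = -19/13 + 8*sqrt(3)/13 lies inside the unit circle (z₋ = -19/13 - 8*sqrt(3)/13 lies outside).
z₊ is a simple zero of q(z) = 13*z^2 + 38*z + 13, so Res(1/q, z₊) = 1/q'(z₊) with q'(z) = 26*z + 38; and q'(z₊) = 13*(z₊ - z₋) = 16*sqrt(3).
Therefore J = (2/i) · 2πi · 1/(16*sqrt(3)) = 2*pi/(8*sqrt(3)) = sqrt(3)*pi/12

Final answer: sqrt(3)*pi/12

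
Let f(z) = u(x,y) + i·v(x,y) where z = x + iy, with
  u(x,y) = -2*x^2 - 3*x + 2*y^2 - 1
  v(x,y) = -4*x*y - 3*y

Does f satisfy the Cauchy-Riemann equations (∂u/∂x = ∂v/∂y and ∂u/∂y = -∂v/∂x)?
∂u/∂x = -4*x - 3
∂v/∂y = -4*x - 3
∂u/∂y = 4*y
∂v/∂x = -4*y
∂u/∂x = ∂v/∂y and ∂u/∂y = -∂v/∂x hold identically; f is analytic.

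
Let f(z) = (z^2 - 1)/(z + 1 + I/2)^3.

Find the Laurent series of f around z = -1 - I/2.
Put w = z - (-1 - I/2), i.e. z = w - 1 - I/2. The denominator is w^3, so it suffices to rewrite the numerator in powers of w.

P(z) = z^2 - 1
P(w - 1 - I/2) = -1/4 + I + (-2 - I)*w + w^2

Dividing each term by w^3:
  f = (-1/4 + I)/w^3 + (-2 - I)/w^2 + 1/w

Substituting back w = z + 1 + I/2:
  f(z) = (-1/4 + I)/(z + 1 + I/2)^3 + (-2 - I)/(z + 1 + I/2)^2 + 1/(z + 1 + I/2)

The series is finite because the numerator is a polynomial; the negative powers form the principal part, and the coefficient of 1/(z + 1 + I/2) gives Res(f, -1 - I/2) = 1.

Final answer: (-1/4 + I)/(z + 1 + I/2)^3 + (-2 - I)/(z + 1 + I/2)^2 + 1/(z + 1 + I/2)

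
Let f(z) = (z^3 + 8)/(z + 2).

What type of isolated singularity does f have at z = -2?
The numerator vanishes at z = -2 ((-2)^3 = -8), so it is divisible by z + 2:
  z^3 + 8 = (z + 2)*(z^2 - 2*z + 4)
Hence for z ≠ -2, f(z) = z^2 - 2*z + 4, a polynomial, and lim_{z→-2} f(z) = 12 is finite.
So the singularity is removable.

Final answer: removable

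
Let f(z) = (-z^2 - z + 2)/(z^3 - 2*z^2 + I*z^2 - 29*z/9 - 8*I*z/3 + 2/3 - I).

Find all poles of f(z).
The singularities of f are the zeros of the denominator. Factoring,
  z^3 - 2*z^2 + I*z^2 - 29*z/9 - 8*I*z/3 + 2/3 - I = (z - 3)*(z + I/3)*(z + 1 + 2*I/3)
so the candidates are z = 3, z = -I/3, z = -1 - 2*I/3.

Check the numerator P(z) = -z^2 - z + 2 at each one:
  P(3) = -10 ≠ 0, so z = 3 is a (simple) pole.
  P(-I/3) = 19/9 + I/3 ≠ 0, so z = -I/3 is a (simple) pole.
  P(-1 - 2*I/3) = 22/9 - 2*I/3 ≠ 0, so z = -1 - 2*I/3 is a (simple) pole.

Poles of f: {-1 - 2*I/3, -I/3, 3}

Final answer: {-1 - 2*I/3, -I/3, 3}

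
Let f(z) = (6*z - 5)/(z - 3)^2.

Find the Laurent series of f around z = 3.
13/(z - 3)^2 + 6/(z - 3)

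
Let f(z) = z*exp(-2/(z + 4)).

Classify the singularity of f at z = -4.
Let u = z + 4. Then
  e^(-2/u) = Σ_{k≥0} (-2)^k/(k!·u^k) = 1 - 2/u + 2/u^2 - 4/(3*u^3) + ...
which has infinitely many negative powers of u, so exp(-2/(z + 4)) has an essential singularity at z = -4.
The extra factor z is a nonzero polynomial; if the product had at most a pole at z = -4, dividing by that polynomial would leave exp(-2/(z + 4)) with at most a pole too — contradiction. (Equivalently, the product's Laurent series still has infinitely many negative powers.)
So the singularity is essential.

Final answer: essential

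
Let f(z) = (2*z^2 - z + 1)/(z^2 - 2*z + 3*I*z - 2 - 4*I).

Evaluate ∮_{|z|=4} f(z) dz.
By the residue theorem, ∮_C f(z) dz = 2πi · (sum of the residues of f at the poles inside |z| = 4).

The denominator factors as (z - 2 + I)*(z + 2*I), so the singularities of f are simple poles at z = 2 - I, z = -2*I.
  |2 - I|² = 5 < 16 = 4², so this pole is inside the contour.
  |-2*I|² = 4 < 16 = 4², so this pole is inside the contour.

With P(z) = 2*z^2 - z + 1 and Q(z) = z^2 - 2*z + 3*I*z - 2 - 4*I, each pole is simple, so Res(f, z₀) = P(z₀)/Q'(z₀) with Q'(z) = 2*z - 2 + 3*I.
  Res(f, 2 - I) = P(2 - I)/Q'(2 - I) = (5 - 7*I)/(2 + I) = 3/5 - 19*I/5
  Res(f, -2*I) = P(-2*I)/Q'(-2*I) = (-7 + 2*I)/(-2 - I) = 12/5 - 11*I/5

Sum of residues inside C: 3 - 6*I
∮_C f(z) dz = 2πi · (3 - 6*I) = pi*(12 + 6*I)

Final answer: pi*(12 + 6*I)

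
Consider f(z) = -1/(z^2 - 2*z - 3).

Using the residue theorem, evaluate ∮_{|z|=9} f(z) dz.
By the residue theorem, ∮_C f(z) dz = 2πi · (sum of the residues of f at the poles inside |z| = 9).

The denominator factors as (z + 1)*(z - 3), so the singularities of f are simple poles at z = -1, z = 3.
  |-1|² = 1 < 81 = 9², so this pole is inside the contour.
  |3|² = 9 < 81 = 9², so this pole is inside the contour.

With P(z) = -1 and Q(z) = z^2 - 2*z - 3, each pole is simple, so Res(f, z₀) = P(z₀)/Q'(z₀) with Q'(z) = 2*z - 2.
  Res(f, -1) = P(-1)/Q'(-1) = (-1)/(-4) = 1/4
  Res(f, 3) = P(3)/Q'(3) = (-1)/(4) = -1/4

Sum of residues inside C: 0
∮_C f(z) dz = 2πi · (0) = 0

Final answer: 0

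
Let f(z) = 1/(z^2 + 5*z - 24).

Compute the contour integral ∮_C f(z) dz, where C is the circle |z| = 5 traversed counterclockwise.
2*I*pi/11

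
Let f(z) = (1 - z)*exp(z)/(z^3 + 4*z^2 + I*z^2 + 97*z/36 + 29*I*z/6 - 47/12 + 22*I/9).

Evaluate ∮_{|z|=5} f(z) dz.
By the residue theorem, ∮_C f(z) dz = 2πi · (sum of the residues of f at the poles inside |z| = 5).

The denominator factors as (z + 3 - 2*I/3)*(z - 1/2 + 2*I/3)*(z + 3/2 + I), so the singularities of f are simple poles at z = -3 + 2*I/3, z = 1/2 - 2*I/3, z = -3/2 - I.
  |-3 + 2*I/3|² = 85/9 < 25 = 5², so this pole is inside the contour.
  |1/2 - 2*I/3|² = 25/36 < 25 = 5², so this pole is inside the contour.
  |-3/2 - I|² = 13/4 < 25 = 5², so this pole is inside the contour.

With P(z) = (1 - z)*exp(z) and Q(z) = z^3 + 4*z^2 + I*z^2 + 97*z/36 + 29*I*z/6 - 47/12 + 22*I/9, each pole is simple, so Res(f, z₀) = P(z₀)/Q'(z₀) with Q'(z) = 3*z^2 + 8*z + 2*I*z + 97/36 + 29*I/6.
  Res(f, -3 + 2*I/3) = P(-3 + 2*I/3)/Q'(-3 + 2*I/3) = ((4 - 2*I/3)*exp(-3 + 2*I/3))/(109/36 - 47*I/6) = (22464/91405 + 37992*I/91405)*exp(-3 + 2*I/3)
  Res(f, 1/2 - 2*I/3) = P(1/2 - 2*I/3)/Q'(1/2 - 2*I/3) = ((1/2 + 2*I/3)*exp(1/2 - 2*I/3))/(67/9 - 3*I/2) = (882/18685 + 1851*I/18685)*exp(1/2 - 2*I/3)
  Res(f, -3/2 - I) = P(-3/2 - I)/Q'(-3/2 - I) = ((5/2 + I)*exp(-3/2 - I))/(-32/9 + 17*I/6) = (-1962/6697 - 3447*I/6697)*exp(-3/2 - I)

Sum of residues inside C: (-1962/6697 - 3447*I/6697)*exp(-3/2 - I) + (22464/91405 + 37992*I/91405)*exp(-3 + 2*I/3) + (882/18685 + 1851*I/18685)*exp(1/2 - 2*I/3)
∮_C f(z) dz = 2πi · ((-1962/6697 - 3447*I/6697)*exp(-3/2 - I) + (22464/91405 + 37992*I/91405)*exp(-3 + 2*I/3) + (882/18685 + 1851*I/18685)*exp(1/2 - 2*I/3)) = pi*(6894/6697 - 3924*I/6697)*exp(-3/2 - I) + pi*(-75984/91405 + 44928*I/91405)*exp(-3 + 2*I/3) + pi*(-3702/18685 + 1764*I/18685)*exp(1/2 - 2*I/3)

Final answer: pi*(6894/6697 - 3924*I/6697)*exp(-3/2 - I) + pi*(-75984/91405 + 44928*I/91405)*exp(-3 + 2*I/3) + pi*(-3702/18685 + 1764*I/18685)*exp(1/2 - 2*I/3)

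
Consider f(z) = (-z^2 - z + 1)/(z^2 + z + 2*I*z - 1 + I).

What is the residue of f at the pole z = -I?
2 + I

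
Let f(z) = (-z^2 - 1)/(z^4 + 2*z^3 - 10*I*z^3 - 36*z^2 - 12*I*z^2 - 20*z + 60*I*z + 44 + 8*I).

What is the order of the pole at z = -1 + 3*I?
Factor the denominator:
  z^4 + 2*z^3 - 10*I*z^3 - 36*z^2 - 12*I*z^2 - 20*z + 60*I*z + 44 + 8*I = (z + 1 - 3*I)^3*(z - 1 - I)

The numerator P(z) = -z^2 - 1 has P(-1 + 3*I) = 7 + 6*I ≠ 0, so no factor of (z + 1 - 3*I) cancels.
Near z = -1 + 3*I we can therefore write f(z) = g(z)/(z + 1 - 3*I)^3 with g analytic at -1 + 3*I and g(-1 + 3*I) ≠ 0 (g is the numerator divided by the remaining denominator factors).

Hence z = -1 + 3*I is a pole of order 3.

Final answer: 3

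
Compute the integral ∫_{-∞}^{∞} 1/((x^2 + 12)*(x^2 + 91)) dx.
pi*(-6*sqrt(91) + 91*sqrt(3))/43134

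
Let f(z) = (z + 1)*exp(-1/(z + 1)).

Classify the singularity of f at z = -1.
Let u = z + 1. Then
  e^(-1/u) = Σ_{k≥0} (-1)^k/(k!·u^k) = 1 - 1/u + 1/(2*u^2) - 1/(6*u^3) + ...
which has infinitely many negative powers of u, so exp(-1/(z + 1)) has an essential singularity at z = -1.
The extra factor z + 1 is a nonzero polynomial; if the product had at most a pole at z = -1, dividing by that polynomial would leave exp(-1/(z + 1)) with at most a pole too — contradiction. (Equivalently, the product's Laurent series still has infinitely many negative powers.)
So the singularity is essential.

Final answer: essential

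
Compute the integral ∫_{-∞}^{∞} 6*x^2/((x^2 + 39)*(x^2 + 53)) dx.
Let f(z) = 6*z^2/((z^2 + 39)*(z^2 + 53)). The denominator has no real zeros and deg Q - deg P = 2 ≥ 2, so the integral of f over the upper semicircle |z| = R tends to 0 as R → ∞. Closing the contour in the upper half-plane,
  ∫_{-∞}^{∞} f(x) dx = 2πi · Σ Res(f, z_k)  over the poles with Im z_k > 0.

Zeros of the denominator: z^2 + 39 = 0 gives z = ±sqrt(39)*I; z^2 + 53 = 0 gives z = ±sqrt(53)*I.
Upper half-plane: z = sqrt(39)*I, z = sqrt(53)*I (simple).

Each pole is a simple zero of Q(z) = z^4 + 92*z^2 + 2067, so Res(f, z₀) = P(z₀)/Q'(z₀) with P(z) = 6*z^2, Q'(z) = 4*z^3 + 184*z:
  Res(f, sqrt(39)*I) = (-234)/(28*sqrt(39)*I) = 3*sqrt(39)*I/14
  Res(f, sqrt(53)*I) = (-318)/(-28*sqrt(53)*I) = -3*sqrt(53)*I/14

Sum of residues: 3*I*(-sqrt(53) + sqrt(39))/14
∫_{-∞}^{∞} f(x) dx = 2πi · (3*I*(-sqrt(53) + sqrt(39))/14) = 3*pi*(-sqrt(39) + sqrt(53))/7

Final answer: 3*pi*(-sqrt(39) + sqrt(53))/7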